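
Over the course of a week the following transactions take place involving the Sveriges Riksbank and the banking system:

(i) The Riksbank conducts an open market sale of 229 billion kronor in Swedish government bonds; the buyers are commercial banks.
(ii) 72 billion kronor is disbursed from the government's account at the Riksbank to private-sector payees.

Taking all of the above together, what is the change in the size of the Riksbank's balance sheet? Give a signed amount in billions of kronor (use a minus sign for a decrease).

-229 billion

Riksbank balance sheet:
  Assets:      Securities −229B
  Liabilities: Bank reserves −157B, Government deposits −72B
Change in total Riksbank assets = -229 billion.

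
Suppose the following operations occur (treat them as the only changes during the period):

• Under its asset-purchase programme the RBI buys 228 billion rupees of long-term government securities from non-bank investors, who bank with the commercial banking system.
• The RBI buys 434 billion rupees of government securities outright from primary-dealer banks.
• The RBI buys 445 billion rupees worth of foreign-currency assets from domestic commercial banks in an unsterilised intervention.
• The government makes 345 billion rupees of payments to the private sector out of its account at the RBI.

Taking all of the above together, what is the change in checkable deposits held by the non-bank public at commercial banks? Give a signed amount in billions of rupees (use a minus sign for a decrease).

+573 billion

RBI balance sheet:
  Assets:      Securities +662B, Foreign assets +445B
  Liabilities: Bank reserves +1452B, Government deposits −345B
Commercial banking system:
  Assets:      Reserves at CB +1452B, Securities −434B, Foreign assets −445B
  Liabilities: Checkable deposits +573B
So the change in checkable deposits held by the non-bank public at commercial banks is +573 billion.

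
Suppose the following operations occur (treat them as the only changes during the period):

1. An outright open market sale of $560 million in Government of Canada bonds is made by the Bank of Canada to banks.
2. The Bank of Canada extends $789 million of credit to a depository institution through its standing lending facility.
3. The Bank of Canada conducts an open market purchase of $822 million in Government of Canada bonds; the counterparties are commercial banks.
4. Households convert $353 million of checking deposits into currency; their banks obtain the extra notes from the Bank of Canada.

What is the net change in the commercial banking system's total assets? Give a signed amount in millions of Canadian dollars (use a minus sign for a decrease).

+$436 million

Bank of Canada balance sheet:
  Assets:      Securities +$262M, Loans to banks +$789M
  Liabilities: Bank reserves +$698M, Currency in circulation +$353M
Commercial banking system:
  Assets:      Reserves at CB +$698M, Securities −$262M
  Liabilities: Checkable deposits −$353M, Borrowings from CB +$789M
Change in total bank assets = +$436 million.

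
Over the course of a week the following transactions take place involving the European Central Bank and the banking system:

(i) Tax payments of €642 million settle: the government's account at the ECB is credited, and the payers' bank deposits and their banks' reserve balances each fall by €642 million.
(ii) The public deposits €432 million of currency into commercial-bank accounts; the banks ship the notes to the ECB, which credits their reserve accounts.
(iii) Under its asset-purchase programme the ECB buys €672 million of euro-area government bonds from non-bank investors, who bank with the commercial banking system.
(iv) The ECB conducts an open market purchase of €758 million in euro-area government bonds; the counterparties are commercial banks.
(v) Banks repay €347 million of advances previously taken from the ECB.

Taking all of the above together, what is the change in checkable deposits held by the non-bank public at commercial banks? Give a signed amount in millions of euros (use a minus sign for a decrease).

ECB balance sheet:
  Assets:      Securities +€1430M, Loans to banks −€347M
  Liabilities: Bank reserves +€873M, Currency in circulation −€432M, Government deposits +€642M
Commercial banking system:
  Assets:      Reserves at CB +€873M, Securities −€758M
  Liabilities: Checkable deposits +€462M, Borrowings from CB −€347M
So the change in checkable deposits held by the non-bank public at commercial banks is +€462 million.

+€462 million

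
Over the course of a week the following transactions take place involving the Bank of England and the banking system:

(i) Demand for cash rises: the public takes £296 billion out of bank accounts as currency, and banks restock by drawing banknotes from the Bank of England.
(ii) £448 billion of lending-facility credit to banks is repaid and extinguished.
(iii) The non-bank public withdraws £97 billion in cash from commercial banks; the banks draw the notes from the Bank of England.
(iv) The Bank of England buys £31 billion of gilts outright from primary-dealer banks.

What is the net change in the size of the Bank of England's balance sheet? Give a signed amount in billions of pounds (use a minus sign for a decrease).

-£417 billion

Bank of England balance sheet:
  Assets:      Securities +£31B, Loans to banks −£448B
  Liabilities: Bank reserves −£810B, Currency in circulation +£393B
Change in total Bank of England assets = -£417 billion.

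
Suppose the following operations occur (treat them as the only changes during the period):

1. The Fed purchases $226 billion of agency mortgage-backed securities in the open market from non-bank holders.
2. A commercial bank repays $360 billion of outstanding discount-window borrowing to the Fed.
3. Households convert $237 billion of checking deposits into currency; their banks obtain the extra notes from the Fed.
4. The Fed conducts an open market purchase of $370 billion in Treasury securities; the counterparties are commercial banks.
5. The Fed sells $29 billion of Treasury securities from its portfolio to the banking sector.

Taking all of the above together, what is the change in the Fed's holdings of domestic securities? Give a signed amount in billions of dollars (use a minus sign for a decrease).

+$567 billion

Asset purchase (from non-banks) $226 billion: securities added to the Fed's portfolio → +$226B.
Discount-window repayment $360 billion: the Fed's securities portfolio is untouched → 0.
Currency withdrawal $237 billion: the Fed's securities portfolio is untouched → 0.
OMO purchase (from banks) $370 billion: securities added to the Fed's portfolio → +$370B.
OMO sale (to banks) $29 billion: securities removed from the Fed's portfolio → −$29B.
Net: 226 + 0 + 0 + 370 − 29 = +$567 billion.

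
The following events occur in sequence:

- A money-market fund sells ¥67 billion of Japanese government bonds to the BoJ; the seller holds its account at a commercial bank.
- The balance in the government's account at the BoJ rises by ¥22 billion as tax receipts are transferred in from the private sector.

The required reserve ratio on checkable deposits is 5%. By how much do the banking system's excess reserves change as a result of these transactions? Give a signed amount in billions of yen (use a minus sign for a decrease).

Asset purchase (from non-banks) ¥67 billion: reserves +¥67B, deposits +¥67B.
Government account inflow ¥22 billion: reserves −¥22B, deposits −¥22B.
Totals: Δreserves = +¥45B, Δdeposits = +¥45B.
Δrequired reserves = 5% × +¥45B = +¥2.25B.
Δexcess reserves = Δreserves − Δrequired = +¥45B − (+¥2.25B) = +¥42.75 billion.

+¥42.75 billion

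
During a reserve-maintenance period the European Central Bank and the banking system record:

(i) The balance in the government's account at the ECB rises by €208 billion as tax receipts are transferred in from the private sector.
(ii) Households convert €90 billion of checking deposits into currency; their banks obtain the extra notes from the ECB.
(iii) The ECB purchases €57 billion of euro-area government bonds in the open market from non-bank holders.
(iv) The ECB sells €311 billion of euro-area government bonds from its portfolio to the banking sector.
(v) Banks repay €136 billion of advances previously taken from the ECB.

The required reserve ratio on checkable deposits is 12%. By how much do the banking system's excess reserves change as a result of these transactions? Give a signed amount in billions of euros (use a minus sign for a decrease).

Government account inflow €208 billion: reserves −€208B, deposits −€208B.
Currency withdrawal €90 billion: reserves −€90B, deposits −€90B.
Asset purchase (from non-banks) €57 billion: reserves +€57B, deposits +€57B.
OMO sale (to banks) €311 billion: reserves −€311B, deposits 0.
Discount-window repayment €136 billion: reserves −€136B, deposits 0.
Totals: Δreserves = −€688B, Δdeposits = −€241B.
Δrequired reserves = 12% × −€241B = −€28.92B.
Δexcess reserves = Δreserves − Δrequired = −€688B − (−€28.92B) = -€659.08 billion.

-€659.08 billion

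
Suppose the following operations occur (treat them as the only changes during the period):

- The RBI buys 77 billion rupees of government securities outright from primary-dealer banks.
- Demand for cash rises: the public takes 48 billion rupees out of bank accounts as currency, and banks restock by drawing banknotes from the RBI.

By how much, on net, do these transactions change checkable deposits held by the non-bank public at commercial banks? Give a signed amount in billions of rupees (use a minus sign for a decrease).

-48 billion

OMO purchase (from banks) 77 billion rupees: the counterparty is a bank, so public deposits are unchanged → 0.
Currency withdrawal 48 billion rupees: non-bank counterparties' bank balances fall → −48B.
Net: 0 − 48 = -48 billion.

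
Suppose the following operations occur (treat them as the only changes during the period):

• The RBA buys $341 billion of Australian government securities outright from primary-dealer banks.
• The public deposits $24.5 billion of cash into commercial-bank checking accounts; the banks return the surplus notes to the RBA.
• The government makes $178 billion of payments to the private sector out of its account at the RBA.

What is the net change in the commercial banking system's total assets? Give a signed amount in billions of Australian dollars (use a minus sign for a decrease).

+$202.5 billion

OMO purchase (from banks) $341 billion: just an asset swap on bank balance sheets → 0.
Currency deposit $24.5 billion: bank balance sheets expand → +$24.5B.
Government spending $178 billion: bank balance sheets expand → +$178B.
Net: 0 + 24.5 + 178 = +$202.5 billion.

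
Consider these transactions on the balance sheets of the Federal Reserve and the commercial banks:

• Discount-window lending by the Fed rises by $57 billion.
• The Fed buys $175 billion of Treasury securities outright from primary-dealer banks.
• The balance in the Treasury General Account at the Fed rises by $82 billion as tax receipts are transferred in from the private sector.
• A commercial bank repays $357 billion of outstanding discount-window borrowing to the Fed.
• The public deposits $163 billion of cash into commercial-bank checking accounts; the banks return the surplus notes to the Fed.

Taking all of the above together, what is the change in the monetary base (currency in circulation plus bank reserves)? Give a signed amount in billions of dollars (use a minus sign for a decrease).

Fed balance sheet:
  Assets:      Securities +$175B, Loans to banks −$300B
  Liabilities: Bank reserves −$44B, Currency in circulation −$163B, Government deposits +$82B
Monetary base = currency + reserves: −$163B + (−$44B) = -$207 billion.

-$207 billion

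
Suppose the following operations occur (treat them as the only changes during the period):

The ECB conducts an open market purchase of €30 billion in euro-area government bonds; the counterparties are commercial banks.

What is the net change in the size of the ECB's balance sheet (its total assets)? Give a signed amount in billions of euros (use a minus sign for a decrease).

+€30 billion

ECB balance sheet:
  Assets:      Securities +€30B
  Liabilities: Bank reserves +€30B
Commercial banking system:
  Assets:      Reserves at CB +€30B, Securities −€30B
  Liabilities: no change
Change in total ECB assets = +€30 billion.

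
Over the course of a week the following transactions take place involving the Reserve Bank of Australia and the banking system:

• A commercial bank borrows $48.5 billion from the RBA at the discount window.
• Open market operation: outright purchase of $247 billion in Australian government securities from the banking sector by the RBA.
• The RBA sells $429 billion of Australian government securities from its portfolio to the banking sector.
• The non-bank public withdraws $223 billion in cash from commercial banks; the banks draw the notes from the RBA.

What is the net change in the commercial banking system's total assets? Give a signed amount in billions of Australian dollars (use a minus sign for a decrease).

-$174.5 billion

Discount-window loan $48.5 billion: bank balance sheets expand → +$48.5B.
OMO purchase (from banks) $247 billion: just an asset swap on bank balance sheets → 0.
OMO sale (to banks) $429 billion: just an asset swap on bank balance sheets → 0.
Currency withdrawal $223 billion: bank balance sheets shrink → −$223B.
Net: 48.5 + 0 + 0 − 223 = -$174.5 billion.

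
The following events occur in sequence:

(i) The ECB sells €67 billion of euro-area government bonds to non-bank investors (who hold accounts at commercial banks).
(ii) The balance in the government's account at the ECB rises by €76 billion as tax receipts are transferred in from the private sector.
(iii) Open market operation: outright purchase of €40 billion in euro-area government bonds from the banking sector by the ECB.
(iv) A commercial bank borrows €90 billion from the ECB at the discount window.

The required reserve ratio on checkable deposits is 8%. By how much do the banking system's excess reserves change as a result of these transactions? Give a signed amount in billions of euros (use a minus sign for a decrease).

Asset sale (to non-banks) €67 billion: reserves −€67B, deposits −€67B.
Government account inflow €76 billion: reserves −€76B, deposits −€76B.
OMO purchase (from banks) €40 billion: reserves +€40B, deposits 0.
Discount-window loan €90 billion: reserves +€90B, deposits 0.
Totals: Δreserves = −€13B, Δdeposits = −€143B.
Δrequired reserves = 8% × −€143B = −€11.44B.
Δexcess reserves = Δreserves − Δrequired = −€13B − (−€11.44B) = -€1.56 billion.

-€1.56 billion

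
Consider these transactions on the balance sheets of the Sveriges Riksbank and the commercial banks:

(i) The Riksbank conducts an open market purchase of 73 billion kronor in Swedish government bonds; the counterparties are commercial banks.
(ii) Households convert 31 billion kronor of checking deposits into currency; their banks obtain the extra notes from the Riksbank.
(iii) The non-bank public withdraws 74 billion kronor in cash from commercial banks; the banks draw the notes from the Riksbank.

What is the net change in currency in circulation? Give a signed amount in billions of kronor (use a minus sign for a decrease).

+105 billion

Riksbank balance sheet:
  Assets:      Securities +73B
  Liabilities: Bank reserves −32B, Currency in circulation +105B
So the change in currency in circulation is +105 billion.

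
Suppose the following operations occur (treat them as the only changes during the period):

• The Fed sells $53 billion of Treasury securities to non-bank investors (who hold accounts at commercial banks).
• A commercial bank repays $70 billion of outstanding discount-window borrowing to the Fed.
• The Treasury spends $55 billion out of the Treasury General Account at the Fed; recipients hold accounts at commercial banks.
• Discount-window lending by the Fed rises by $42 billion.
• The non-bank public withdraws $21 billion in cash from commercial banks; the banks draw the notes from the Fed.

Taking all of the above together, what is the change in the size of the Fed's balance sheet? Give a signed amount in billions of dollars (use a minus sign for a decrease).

-$81 billion

Asset sale (to non-banks) $53 billion: a Fed asset is shed → −$53B.
Discount-window repayment $70 billion: a Fed asset is shed → −$70B.
Government spending $55 billion: only the composition of liabilities changes → 0.
Discount-window loan $42 billion: a Fed asset is acquired → +$42B.
Currency withdrawal $21 billion: only the composition of liabilities changes → 0.
Net: −53 − 70 + 0 + 42 + 0 = -$81 billion.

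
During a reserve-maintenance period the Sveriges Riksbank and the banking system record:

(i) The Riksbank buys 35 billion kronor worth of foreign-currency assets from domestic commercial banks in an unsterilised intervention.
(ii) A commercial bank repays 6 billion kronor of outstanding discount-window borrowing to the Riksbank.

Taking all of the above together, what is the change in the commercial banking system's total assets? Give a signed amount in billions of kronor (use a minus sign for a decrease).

FX purchase 35 billion kronor: just an asset swap on bank balance sheets → 0.
Discount-window repayment 6 billion kronor: bank balance sheets shrink → −6B.
Net: 0 − 6 = -6 billion.

-6 billion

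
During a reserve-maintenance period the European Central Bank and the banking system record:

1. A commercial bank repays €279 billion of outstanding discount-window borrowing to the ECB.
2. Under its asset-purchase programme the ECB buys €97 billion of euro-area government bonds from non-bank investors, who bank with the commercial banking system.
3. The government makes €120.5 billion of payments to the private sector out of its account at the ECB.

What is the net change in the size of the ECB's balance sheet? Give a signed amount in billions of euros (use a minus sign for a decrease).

Discount-window repayment €279 billion: an ECB asset is shed → −€279B.
Asset purchase (from non-banks) €97 billion: an ECB asset is acquired → +€97B.
Government spending €120.5 billion: only the composition of liabilities changes → 0.
Net: −279 + 97 + 0 = -€182 billion.

-€182 billion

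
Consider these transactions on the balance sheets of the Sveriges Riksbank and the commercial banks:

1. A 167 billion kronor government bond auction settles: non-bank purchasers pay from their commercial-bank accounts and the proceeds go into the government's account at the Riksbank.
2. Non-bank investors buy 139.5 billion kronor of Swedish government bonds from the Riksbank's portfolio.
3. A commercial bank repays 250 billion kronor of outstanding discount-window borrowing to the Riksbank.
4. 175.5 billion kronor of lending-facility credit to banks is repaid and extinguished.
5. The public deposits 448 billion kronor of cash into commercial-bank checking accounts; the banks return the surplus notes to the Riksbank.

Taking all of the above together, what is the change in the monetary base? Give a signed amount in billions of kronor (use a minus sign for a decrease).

-732 billion

Riksbank balance sheet:
  Assets:      Securities −139.5B, Loans to banks −425.5B
  Liabilities: Bank reserves −284B, Currency in circulation −448B, Government deposits +167B
Commercial banking system:
  Assets:      Reserves at CB −284B
  Liabilities: Checkable deposits +141.5B, Borrowings from CB −425.5B
Monetary base = currency + reserves: −448B + (−284B) = -732 billion.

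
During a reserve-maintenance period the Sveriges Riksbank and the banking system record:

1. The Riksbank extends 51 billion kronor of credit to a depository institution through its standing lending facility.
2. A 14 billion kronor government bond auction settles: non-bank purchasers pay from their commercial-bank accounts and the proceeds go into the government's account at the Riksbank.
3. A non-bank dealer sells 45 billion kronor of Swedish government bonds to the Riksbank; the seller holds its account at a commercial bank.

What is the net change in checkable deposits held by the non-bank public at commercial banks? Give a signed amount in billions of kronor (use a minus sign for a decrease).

Discount-window loan 51 billion kronor: the counterparty is a bank, so public deposits are unchanged → 0.
Government account inflow 14 billion kronor: non-bank counterparties' bank balances fall → −14B.
Asset purchase (from non-banks) 45 billion kronor: non-bank counterparties' bank balances rise → +45B.
Net: 0 − 14 + 45 = +31 billion.

+31 billion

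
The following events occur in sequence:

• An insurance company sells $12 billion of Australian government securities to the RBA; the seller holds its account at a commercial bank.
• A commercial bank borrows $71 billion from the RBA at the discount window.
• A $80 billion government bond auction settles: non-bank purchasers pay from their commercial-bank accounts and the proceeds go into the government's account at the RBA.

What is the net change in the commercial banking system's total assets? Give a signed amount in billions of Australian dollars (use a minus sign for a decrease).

+$3 billion

Asset purchase (from non-banks) $12 billion: bank balance sheets expand → +$12B.
Discount-window loan $71 billion: bank balance sheets expand → +$71B.
Government account inflow $80 billion: bank balance sheets shrink → −$80B.
Net: 12 + 71 − 80 = +$3 billion.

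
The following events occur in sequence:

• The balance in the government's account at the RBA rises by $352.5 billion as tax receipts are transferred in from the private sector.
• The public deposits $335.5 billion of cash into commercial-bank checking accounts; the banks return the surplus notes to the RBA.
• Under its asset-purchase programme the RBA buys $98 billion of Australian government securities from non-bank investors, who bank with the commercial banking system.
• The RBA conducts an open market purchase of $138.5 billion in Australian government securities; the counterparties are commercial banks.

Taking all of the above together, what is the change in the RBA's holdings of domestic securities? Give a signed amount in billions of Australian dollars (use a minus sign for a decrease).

RBA balance sheet:
  Assets:      Securities +$236.5B
  Liabilities: Bank reserves +$219.5B, Currency in circulation −$335.5B, Government deposits +$352.5B
So the change in the RBA's holdings of domestic securities is +$236.5 billion.

+$236.5 billion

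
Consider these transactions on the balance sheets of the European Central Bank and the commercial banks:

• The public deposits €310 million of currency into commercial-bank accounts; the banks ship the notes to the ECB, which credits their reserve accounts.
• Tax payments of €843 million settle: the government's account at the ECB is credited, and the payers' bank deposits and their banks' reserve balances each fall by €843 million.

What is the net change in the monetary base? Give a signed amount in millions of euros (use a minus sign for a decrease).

Currency deposit €310 million: just a shift between currency and reserves — both are base money → 0.
Government account inflow €843 million: reserves shift to a non-base liability → −€843M.
Net: 0 − 843 = -€843 million.

-€843 million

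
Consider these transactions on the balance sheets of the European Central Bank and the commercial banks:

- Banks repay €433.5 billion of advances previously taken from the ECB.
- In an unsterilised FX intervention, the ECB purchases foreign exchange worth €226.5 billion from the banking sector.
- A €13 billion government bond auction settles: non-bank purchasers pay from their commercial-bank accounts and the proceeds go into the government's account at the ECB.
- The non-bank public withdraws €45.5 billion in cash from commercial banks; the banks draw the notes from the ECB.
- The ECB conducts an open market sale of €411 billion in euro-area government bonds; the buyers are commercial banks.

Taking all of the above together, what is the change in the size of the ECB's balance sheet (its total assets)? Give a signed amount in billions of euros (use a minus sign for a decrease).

-€618 billion

Discount-window repayment €433.5 billion: an ECB asset is shed → −€433.5B.
FX purchase €226.5 billion: an ECB asset is acquired → +€226.5B.
Government account inflow €13 billion: only the composition of liabilities changes → 0.
Currency withdrawal €45.5 billion: only the composition of liabilities changes → 0.
OMO sale (to banks) €411 billion: an ECB asset is shed → −€411B.
Net: −433.5 + 226.5 + 0 + 0 − 411 = -€618 billion.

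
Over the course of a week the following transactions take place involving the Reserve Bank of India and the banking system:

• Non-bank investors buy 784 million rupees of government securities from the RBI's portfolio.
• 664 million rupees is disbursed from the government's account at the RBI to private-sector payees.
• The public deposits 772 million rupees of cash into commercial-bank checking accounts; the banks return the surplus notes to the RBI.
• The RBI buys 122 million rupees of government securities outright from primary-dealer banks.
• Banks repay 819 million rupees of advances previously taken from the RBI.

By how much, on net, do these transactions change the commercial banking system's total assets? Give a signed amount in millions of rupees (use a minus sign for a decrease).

Asset sale (to non-banks) 784 million rupees: bank balance sheets shrink → −784M.
Government spending 664 million rupees: bank balance sheets expand → +664M.
Currency deposit 772 million rupees: bank balance sheets expand → +772M.
OMO purchase (from banks) 122 million rupees: just an asset swap on bank balance sheets → 0.
Discount-window repayment 819 million rupees: bank balance sheets shrink → −819M.
Net: −784 + 664 + 772 + 0 − 819 = -167 million.

-167 million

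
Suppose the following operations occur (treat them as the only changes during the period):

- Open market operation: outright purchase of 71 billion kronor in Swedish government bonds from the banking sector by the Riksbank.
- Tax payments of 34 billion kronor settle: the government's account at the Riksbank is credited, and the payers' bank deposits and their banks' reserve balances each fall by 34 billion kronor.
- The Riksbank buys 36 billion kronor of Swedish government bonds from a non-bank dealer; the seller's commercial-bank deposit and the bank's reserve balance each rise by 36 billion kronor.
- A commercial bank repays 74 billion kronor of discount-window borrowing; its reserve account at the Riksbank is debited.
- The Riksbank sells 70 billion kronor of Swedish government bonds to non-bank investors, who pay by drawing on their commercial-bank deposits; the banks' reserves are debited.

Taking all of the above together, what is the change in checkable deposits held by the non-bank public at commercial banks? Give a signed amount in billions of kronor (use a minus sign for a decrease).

-68 billion

OMO purchase (from banks) 71 billion kronor: the counterparty is a bank, so public deposits are unchanged → 0.
Government account inflow 34 billion kronor: non-bank counterparties' bank balances fall → −34B.
Asset purchase (from non-banks) 36 billion kronor: non-bank counterparties' bank balances rise → +36B.
Discount-window repayment 74 billion kronor: the counterparty is a bank, so public deposits are unchanged → 0.
Asset sale (to non-banks) 70 billion kronor: non-bank counterparties' bank balances fall → −70B.
Net: 0 − 34 + 36 + 0 − 70 = -68 billion.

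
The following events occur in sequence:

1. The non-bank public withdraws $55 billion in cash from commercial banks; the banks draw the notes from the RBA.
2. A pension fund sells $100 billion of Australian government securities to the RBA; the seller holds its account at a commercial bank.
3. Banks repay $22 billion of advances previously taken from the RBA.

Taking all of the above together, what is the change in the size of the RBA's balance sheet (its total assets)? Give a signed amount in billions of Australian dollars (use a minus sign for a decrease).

Currency withdrawal $55 billion: only the composition of liabilities changes → 0.
Asset purchase (from non-banks) $100 billion: an RBA asset is acquired → +$100B.
Discount-window repayment $22 billion: an RBA asset is shed → −$22B.
Net: 0 + 100 − 22 = +$78 billion.

+$78 billion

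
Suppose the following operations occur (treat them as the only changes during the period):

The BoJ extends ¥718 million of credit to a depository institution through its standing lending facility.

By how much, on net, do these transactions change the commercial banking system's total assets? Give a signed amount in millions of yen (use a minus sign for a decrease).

Discount-window loan ¥718 million: bank balance sheets expand → +¥718M.

+¥718 million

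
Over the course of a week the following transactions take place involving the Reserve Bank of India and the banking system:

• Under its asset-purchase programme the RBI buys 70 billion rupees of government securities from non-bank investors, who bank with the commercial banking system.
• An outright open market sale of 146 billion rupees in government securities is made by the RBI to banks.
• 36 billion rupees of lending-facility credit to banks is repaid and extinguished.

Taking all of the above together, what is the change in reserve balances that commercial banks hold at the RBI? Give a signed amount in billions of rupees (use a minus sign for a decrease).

Asset purchase (from non-banks) 70 billion rupees: the RBI pays by crediting reserve accounts → +70B.
OMO sale (to banks) 146 billion rupees: the buying banks pay out of their reserve balances → −146B.
Discount-window repayment 36 billion rupees: repayment is debited from reserves → −36B.
Net: 70 − 146 − 36 = -112 billion.

-112 billion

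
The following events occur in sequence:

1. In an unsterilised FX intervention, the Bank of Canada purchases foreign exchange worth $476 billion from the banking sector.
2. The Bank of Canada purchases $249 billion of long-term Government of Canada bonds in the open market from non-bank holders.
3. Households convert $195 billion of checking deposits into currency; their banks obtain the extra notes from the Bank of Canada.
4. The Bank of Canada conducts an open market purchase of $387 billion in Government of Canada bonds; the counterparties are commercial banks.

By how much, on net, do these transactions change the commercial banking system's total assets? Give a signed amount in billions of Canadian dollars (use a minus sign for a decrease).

FX purchase $476 billion: just an asset swap on bank balance sheets → 0.
Asset purchase (from non-banks) $249 billion: bank balance sheets expand → +$249B.
Currency withdrawal $195 billion: bank balance sheets shrink → −$195B.
OMO purchase (from banks) $387 billion: just an asset swap on bank balance sheets → 0.
Net: 0 + 249 − 195 + 0 = +$54 billion.

+$54 billion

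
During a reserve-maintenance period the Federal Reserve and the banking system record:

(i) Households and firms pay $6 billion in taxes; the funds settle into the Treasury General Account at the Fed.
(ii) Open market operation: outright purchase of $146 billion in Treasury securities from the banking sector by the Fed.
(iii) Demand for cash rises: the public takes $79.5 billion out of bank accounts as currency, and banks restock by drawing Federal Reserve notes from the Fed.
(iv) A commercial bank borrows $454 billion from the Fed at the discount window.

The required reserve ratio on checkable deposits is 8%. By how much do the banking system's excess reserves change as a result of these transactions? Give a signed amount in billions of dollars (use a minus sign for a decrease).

+$521.34 billion

Government account inflow $6 billion: reserves −$6B, deposits −$6B.
OMO purchase (from banks) $146 billion: reserves +$146B, deposits 0.
Currency withdrawal $79.5 billion: reserves −$79.5B, deposits −$79.5B.
Discount-window loan $454 billion: reserves +$454B, deposits 0.
Totals: Δreserves = +$514.5B, Δdeposits = −$85.5B.
Δrequired reserves = 8% × −$85.5B = −$6.84B.
Δexcess reserves = Δreserves − Δrequired = +$514.5B − (−$6.84B) = +$521.34 billion.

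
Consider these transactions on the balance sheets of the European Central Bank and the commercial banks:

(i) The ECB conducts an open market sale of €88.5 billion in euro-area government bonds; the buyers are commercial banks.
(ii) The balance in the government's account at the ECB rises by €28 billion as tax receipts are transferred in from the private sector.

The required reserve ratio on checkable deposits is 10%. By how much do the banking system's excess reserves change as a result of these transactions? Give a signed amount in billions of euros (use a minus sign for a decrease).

-€113.7 billion

OMO sale (to banks) €88.5 billion: reserves −€88.5B, deposits 0.
Government account inflow €28 billion: reserves −€28B, deposits −€28B.
Totals: Δreserves = −€116.5B, Δdeposits = −€28B.
Δrequired reserves = 10% × −€28B = −€2.8B.
Δexcess reserves = Δreserves − Δrequired = −€116.5B − (−€2.8B) = -€113.7 billion.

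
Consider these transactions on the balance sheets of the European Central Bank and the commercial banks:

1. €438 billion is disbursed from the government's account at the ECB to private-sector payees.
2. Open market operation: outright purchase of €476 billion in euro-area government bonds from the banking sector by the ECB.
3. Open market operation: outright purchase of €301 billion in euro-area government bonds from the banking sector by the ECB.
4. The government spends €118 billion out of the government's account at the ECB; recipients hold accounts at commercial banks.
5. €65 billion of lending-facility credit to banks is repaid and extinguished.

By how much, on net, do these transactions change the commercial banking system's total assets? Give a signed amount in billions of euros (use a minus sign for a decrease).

+€491 billion

ECB balance sheet:
  Assets:      Securities +€777B, Loans to banks −€65B
  Liabilities: Bank reserves +€1268B, Government deposits −€556B
Commercial banking system:
  Assets:      Reserves at CB +€1268B, Securities −€777B
  Liabilities: Checkable deposits +€556B, Borrowings from CB −€65B
Change in total bank assets = +€491 billion.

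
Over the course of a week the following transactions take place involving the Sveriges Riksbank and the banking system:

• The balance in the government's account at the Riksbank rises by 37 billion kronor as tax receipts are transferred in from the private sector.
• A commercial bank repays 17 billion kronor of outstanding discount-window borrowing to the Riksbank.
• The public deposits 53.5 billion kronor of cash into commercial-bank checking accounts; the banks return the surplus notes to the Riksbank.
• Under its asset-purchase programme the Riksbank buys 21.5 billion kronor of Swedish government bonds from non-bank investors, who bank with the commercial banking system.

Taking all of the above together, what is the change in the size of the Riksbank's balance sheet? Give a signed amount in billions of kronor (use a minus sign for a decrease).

Government account inflow 37 billion kronor: only the composition of liabilities changes → 0.
Discount-window repayment 17 billion kronor: a Riksbank asset is shed → −17B.
Currency deposit 53.5 billion kronor: only the composition of liabilities changes → 0.
Asset purchase (from non-banks) 21.5 billion kronor: a Riksbank asset is acquired → +21.5B.
Net: 0 − 17 + 0 + 21.5 = +4.5 billion.

+4.5 billion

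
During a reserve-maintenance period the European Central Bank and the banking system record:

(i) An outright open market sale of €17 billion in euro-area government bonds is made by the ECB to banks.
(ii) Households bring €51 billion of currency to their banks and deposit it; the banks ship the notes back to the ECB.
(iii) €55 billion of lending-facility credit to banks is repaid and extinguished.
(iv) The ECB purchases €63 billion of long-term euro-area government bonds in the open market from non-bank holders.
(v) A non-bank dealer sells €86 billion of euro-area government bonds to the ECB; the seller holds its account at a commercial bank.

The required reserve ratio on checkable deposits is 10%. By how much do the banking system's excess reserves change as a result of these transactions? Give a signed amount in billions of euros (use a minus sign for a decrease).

OMO sale (to banks) €17 billion: reserves −€17B, deposits 0.
Currency deposit €51 billion: reserves +€51B, deposits +€51B.
Discount-window repayment €55 billion: reserves −€55B, deposits 0.
Asset purchase (from non-banks) €63 billion: reserves +€63B, deposits +€63B.
Asset purchase (from non-banks) €86 billion: reserves +€86B, deposits +€86B.
Totals: Δreserves = +€128B, Δdeposits = +€200B.
Δrequired reserves = 10% × +€200B = +€20B.
Δexcess reserves = Δreserves − Δrequired = +€128B − (+€20B) = +€108 billion.

+€108 billion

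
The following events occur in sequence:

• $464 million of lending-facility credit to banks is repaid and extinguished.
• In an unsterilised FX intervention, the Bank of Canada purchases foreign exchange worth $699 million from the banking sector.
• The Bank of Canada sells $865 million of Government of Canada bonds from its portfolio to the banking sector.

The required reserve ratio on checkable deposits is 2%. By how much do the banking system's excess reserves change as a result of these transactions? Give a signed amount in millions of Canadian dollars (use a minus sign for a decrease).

Discount-window repayment $464 million: reserves −$464M, deposits 0.
FX purchase $699 million: reserves +$699M, deposits 0.
OMO sale (to banks) $865 million: reserves −$865M, deposits 0.
Totals: Δreserves = −$630M, Δdeposits = 0.
Δrequired reserves = 2% × 0 = 0.
Δexcess reserves = Δreserves − Δrequired = −$630M − (0) = -$630 million.

-$630 million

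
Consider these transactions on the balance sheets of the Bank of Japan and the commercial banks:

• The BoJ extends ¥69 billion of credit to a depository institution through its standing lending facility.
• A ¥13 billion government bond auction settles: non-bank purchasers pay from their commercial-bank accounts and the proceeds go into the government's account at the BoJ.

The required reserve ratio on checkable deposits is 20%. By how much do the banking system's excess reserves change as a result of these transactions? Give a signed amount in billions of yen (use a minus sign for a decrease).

Discount-window loan ¥69 billion: reserves +¥69B, deposits 0.
Government account inflow ¥13 billion: reserves −¥13B, deposits −¥13B.
Totals: Δreserves = +¥56B, Δdeposits = −¥13B.
Δrequired reserves = 20% × −¥13B = −¥2.6B.
Δexcess reserves = Δreserves − Δrequired = +¥56B − (−¥2.6B) = +¥58.6 billion.

+¥58.6 billion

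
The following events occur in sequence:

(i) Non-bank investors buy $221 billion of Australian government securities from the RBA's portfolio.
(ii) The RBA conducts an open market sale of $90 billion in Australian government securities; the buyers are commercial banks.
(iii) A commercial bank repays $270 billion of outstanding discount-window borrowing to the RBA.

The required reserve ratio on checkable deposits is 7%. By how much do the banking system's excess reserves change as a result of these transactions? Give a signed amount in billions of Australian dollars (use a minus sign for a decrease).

-$565.53 billion

Asset sale (to non-banks) $221 billion: reserves −$221B, deposits −$221B.
OMO sale (to banks) $90 billion: reserves −$90B, deposits 0.
Discount-window repayment $270 billion: reserves −$270B, deposits 0.
Totals: Δreserves = −$581B, Δdeposits = −$221B.
Δrequired reserves = 7% × −$221B = −$15.47B.
Δexcess reserves = Δreserves − Δrequired = −$581B − (−$15.47B) = -$565.53 billion.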